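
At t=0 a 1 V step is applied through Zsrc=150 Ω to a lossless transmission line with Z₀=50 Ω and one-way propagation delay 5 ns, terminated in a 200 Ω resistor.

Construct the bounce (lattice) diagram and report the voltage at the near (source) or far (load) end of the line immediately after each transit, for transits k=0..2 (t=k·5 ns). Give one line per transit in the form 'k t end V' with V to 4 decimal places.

0 0 source 0.2500
1 5 load 0.4000
2 10 source 0.4750

Γ_L=0.600000, Γ_S=0.500000; launch V₁=1·50/200=0.250000
k=0 src: V=0.2500
k=1 load: inc=0.250000, refl=0.250000·0.600000=0.1500; V=0.000000+0.250000+0.150000=0.4000
k=2 src: inc=0.150000, refl=0.150000·0.500000=0.0750; V=0.250000+0.150000+0.075000=0.4750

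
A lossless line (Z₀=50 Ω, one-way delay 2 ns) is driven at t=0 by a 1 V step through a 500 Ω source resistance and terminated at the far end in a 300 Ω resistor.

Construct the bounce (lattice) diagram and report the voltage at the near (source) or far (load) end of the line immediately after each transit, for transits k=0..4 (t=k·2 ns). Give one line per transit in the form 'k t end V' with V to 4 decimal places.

0 0 source 0.0909
1 2 load 0.1558
2 4 source 0.2090
3 6 load 0.2469
4 8 source 0.2780

Γ_L=0.714286, Γ_S=0.818182; launch V₁=1·50/550=0.090909
k=0 src: V=0.0909
k=1 load: inc=0.090909, refl=0.090909·0.714286=0.0649; V=0.000000+0.090909+0.064935=0.1558
k=2 src: inc=0.064935, refl=0.064935·0.818182=0.0531; V=0.090909+0.064935+0.053129=0.2090
k=3 load: inc=0.053129, refl=0.053129·0.714286=0.0379; V=0.155844+0.053129+0.037949=0.2469
k=4 src: inc=0.037949, refl=0.037949·0.818182=0.0310; V=0.208973+0.037949+0.031049=0.2780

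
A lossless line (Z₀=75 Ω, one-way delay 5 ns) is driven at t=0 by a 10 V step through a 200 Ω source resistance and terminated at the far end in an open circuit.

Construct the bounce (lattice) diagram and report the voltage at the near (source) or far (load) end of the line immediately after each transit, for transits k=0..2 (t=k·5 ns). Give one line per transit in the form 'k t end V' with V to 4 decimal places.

Γ_L=1.000000, Γ_S=0.454545; launch V₁=10·75/275=2.727273
k=0 src: V=2.7273
k=1 load: inc=2.727273, refl=2.727273·1.000000=2.7273; V=0.000000+2.727273+2.727273=5.4545
k=2 src: inc=2.727273, refl=2.727273·0.454545=1.2397; V=2.727273+2.727273+1.239669=6.6942

0 0 source 2.7273
1 5 load 5.4545
2 10 source 6.6942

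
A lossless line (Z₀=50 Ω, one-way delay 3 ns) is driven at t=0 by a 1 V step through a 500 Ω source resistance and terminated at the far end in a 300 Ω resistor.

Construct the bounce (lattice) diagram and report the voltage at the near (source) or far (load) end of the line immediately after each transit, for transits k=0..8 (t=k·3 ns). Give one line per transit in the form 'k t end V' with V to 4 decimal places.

0 0 source 0.0909
1 3 load 0.1558
2 6 source 0.2090
3 9 load 0.2469
4 12 source 0.2780
5 15 load 0.3001
6 18 source 0.3183
7 21 load 0.3313
8 24 source 0.3419

Γ_L=0.714286, Γ_S=0.818182; launch V₁=1·50/550=0.090909
k=0 src: V=0.0909
k=1 load: inc=0.090909, refl=0.090909·0.714286=0.0649; V=0.000000+0.090909+0.064935=0.1558
k=2 src: inc=0.064935, refl=0.064935·0.818182=0.0531; V=0.090909+0.064935+0.053129=0.2090
k=3 load: inc=0.053129, refl=0.053129·0.714286=0.0379; V=0.155844+0.053129+0.037949=0.2469
k=4 src: inc=0.037949, refl=0.037949·0.818182=0.0310; V=0.208973+0.037949+0.031049=0.2780
k=5 load: inc=0.031049, refl=0.031049·0.714286=0.0222; V=0.246922+0.031049+0.022178=0.3001
k=6 src: inc=0.022178, refl=0.022178·0.818182=0.0181; V=0.277971+0.022178+0.018146=0.3183
k=7 load: inc=0.018146, refl=0.018146·0.714286=0.0130; V=0.300149+0.018146+0.012961=0.3313
k=8 src: inc=0.012961, refl=0.012961·0.818182=0.0106; V=0.318295+0.012961+0.010605=0.3419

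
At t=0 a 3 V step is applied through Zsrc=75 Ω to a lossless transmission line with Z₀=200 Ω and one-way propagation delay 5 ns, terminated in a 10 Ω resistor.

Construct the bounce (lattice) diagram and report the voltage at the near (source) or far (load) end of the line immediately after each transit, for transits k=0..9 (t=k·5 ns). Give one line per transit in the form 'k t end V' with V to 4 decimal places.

Γ_L=-0.904762, Γ_S=-0.454545; launch V₁=3·200/275=2.181818
k=0 src: V=2.1818
k=1 load: inc=2.181818, refl=2.181818·-0.904762=-1.9740; V=0.000000+2.181818+-1.974026=0.2078
k=2 src: inc=-1.974026, refl=-1.974026·-0.454545=0.8973; V=2.181818+-1.974026+0.897285=1.1051
k=3 load: inc=0.897285, refl=0.897285·-0.904762=-0.8118; V=0.207792+0.897285+-0.811829=0.2932
k=4 src: inc=-0.811829, refl=-0.811829·-0.454545=0.3690; V=1.105077+-0.811829+0.369013=0.6623
k=5 load: inc=0.369013, refl=0.369013·-0.904762=-0.3339; V=0.293248+0.369013+-0.333869=0.3284
k=6 src: inc=-0.333869, refl=-0.333869·-0.454545=0.1518; V=0.662261+-0.333869+0.151759=0.4802
k=7 load: inc=0.151759, refl=0.151759·-0.904762=-0.1373; V=0.328392+0.151759+-0.137305=0.3428
k=8 src: inc=-0.137305, refl=-0.137305·-0.454545=0.0624; V=0.480151+-0.137305+0.062412=0.4053
k=9 load: inc=0.062412, refl=0.062412·-0.904762=-0.0565; V=0.342845+0.062412+-0.056468=0.3488

0 0 source 2.1818
1 5 load 0.2078
2 10 source 1.1051
3 15 load 0.2932
4 20 source 0.6623
5 25 load 0.3284
6 30 source 0.4802
7 35 load 0.3428
8 40 source 0.4053
9 45 load 0.3488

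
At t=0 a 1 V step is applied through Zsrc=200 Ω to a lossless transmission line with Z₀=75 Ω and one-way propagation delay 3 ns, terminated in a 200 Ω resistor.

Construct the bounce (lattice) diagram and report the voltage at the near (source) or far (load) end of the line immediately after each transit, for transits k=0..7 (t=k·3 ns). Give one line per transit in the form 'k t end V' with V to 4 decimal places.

Γ_L=0.454545, Γ_S=0.454545; launch V₁=1·75/275=0.272727
k=0 src: V=0.2727
k=1 load: inc=0.272727, refl=0.272727·0.454545=0.1240; V=0.000000+0.272727+0.123967=0.3967
k=2 src: inc=0.123967, refl=0.123967·0.454545=0.0563; V=0.272727+0.123967+0.056349=0.4530
k=3 load: inc=0.056349, refl=0.056349·0.454545=0.0256; V=0.396694+0.056349+0.025613=0.4787
k=4 src: inc=0.025613, refl=0.025613·0.454545=0.0116; V=0.453043+0.025613+0.011642=0.4903
k=5 load: inc=0.011642, refl=0.011642·0.454545=0.0053; V=0.478656+0.011642+0.005292=0.4956
k=6 src: inc=0.005292, refl=0.005292·0.454545=0.0024; V=0.490298+0.005292+0.002405=0.4980
k=7 load: inc=0.002405, refl=0.002405·0.454545=0.0011; V=0.495590+0.002405+0.001093=0.4991

0 0 source 0.2727
1 3 load 0.3967
2 6 source 0.4530
3 9 load 0.4787
4 12 source 0.4903
5 15 load 0.4956
6 18 source 0.4980
7 21 load 0.4991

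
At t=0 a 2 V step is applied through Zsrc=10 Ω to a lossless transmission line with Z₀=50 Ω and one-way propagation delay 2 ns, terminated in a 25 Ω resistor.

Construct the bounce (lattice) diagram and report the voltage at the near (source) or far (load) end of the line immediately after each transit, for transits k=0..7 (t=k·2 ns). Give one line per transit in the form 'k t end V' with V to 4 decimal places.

0 0 source 1.6667
1 2 load 1.1111
2 4 source 1.4815
3 6 load 1.3580
4 8 source 1.4403
5 10 load 1.4129
6 12 source 1.4312
7 14 load 1.4251

Γ_L=-0.333333, Γ_S=-0.666667; launch V₁=2·50/60=1.666667
k=0 src: V=1.6667
k=1 load: inc=1.666667, refl=1.666667·-0.333333=-0.5556; V=0.000000+1.666667+-0.555556=1.1111
k=2 src: inc=-0.555556, refl=-0.555556·-0.666667=0.3704; V=1.666667+-0.555556+0.370370=1.4815
k=3 load: inc=0.370370, refl=0.370370·-0.333333=-0.1235; V=1.111111+0.370370+-0.123457=1.3580
k=4 src: inc=-0.123457, refl=-0.123457·-0.666667=0.0823; V=1.481481+-0.123457+0.082305=1.4403
k=5 load: inc=0.082305, refl=0.082305·-0.333333=-0.0274; V=1.358025+0.082305+-0.027435=1.4129
k=6 src: inc=-0.027435, refl=-0.027435·-0.666667=0.0183; V=1.440329+-0.027435+0.018290=1.4312
k=7 load: inc=0.018290, refl=0.018290·-0.333333=-0.0061; V=1.412894+0.018290+-0.006097=1.4251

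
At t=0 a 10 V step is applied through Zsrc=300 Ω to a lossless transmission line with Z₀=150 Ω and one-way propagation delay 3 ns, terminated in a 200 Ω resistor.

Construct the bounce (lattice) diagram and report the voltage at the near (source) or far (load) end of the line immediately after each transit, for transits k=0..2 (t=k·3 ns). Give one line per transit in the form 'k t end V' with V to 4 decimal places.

0 0 source 3.3333
1 3 load 3.8095
2 6 source 3.9683

Γ_L=0.142857, Γ_S=0.333333; launch V₁=10·150/450=3.333333
k=0 src: V=3.3333
k=1 load: inc=3.333333, refl=3.333333·0.142857=0.4762; V=0.000000+3.333333+0.476190=3.8095
k=2 src: inc=0.476190, refl=0.476190·0.333333=0.1587; V=3.333333+0.476190+0.158730=3.9683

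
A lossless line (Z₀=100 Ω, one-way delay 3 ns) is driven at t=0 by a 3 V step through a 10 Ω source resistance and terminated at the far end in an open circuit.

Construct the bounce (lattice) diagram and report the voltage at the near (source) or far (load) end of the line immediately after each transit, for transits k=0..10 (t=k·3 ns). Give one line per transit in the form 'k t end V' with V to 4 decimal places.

0 0 source 2.7273
1 3 load 5.4545
2 6 source 3.2231
3 9 load 0.9917
4 12 source 2.8174
5 15 load 4.6431
6 18 source 3.1494
7 21 load 1.6556
8 24 source 2.8778
9 27 load 4.0999
10 30 source 3.1000

Γ_L=1.000000, Γ_S=-0.818182; launch V₁=3·100/110=2.727273
k=0 src: V=2.7273
k=1 load: inc=2.727273, refl=2.727273·1.000000=2.7273; V=0.000000+2.727273+2.727273=5.4545
k=2 src: inc=2.727273, refl=2.727273·-0.818182=-2.2314; V=2.727273+2.727273+-2.231405=3.2231
k=3 load: inc=-2.231405, refl=-2.231405·1.000000=-2.2314; V=5.454545+-2.231405+-2.231405=0.9917
k=4 src: inc=-2.231405, refl=-2.231405·-0.818182=1.8257; V=3.223140+-2.231405+1.825695=2.8174
k=5 load: inc=1.825695, refl=1.825695·1.000000=1.8257; V=0.991736+1.825695+1.825695=4.6431
k=6 src: inc=1.825695, refl=1.825695·-0.818182=-1.4938; V=2.817431+1.825695+-1.493750=3.1494
k=7 load: inc=-1.493750, refl=-1.493750·1.000000=-1.4938; V=4.643125+-1.493750+-1.493750=1.6556
k=8 src: inc=-1.493750, refl=-1.493750·-0.818182=1.2222; V=3.149375+-1.493750+1.222159=2.8778
k=9 load: inc=1.222159, refl=1.222159·1.000000=1.2222; V=1.655625+1.222159+1.222159=4.0999
k=10 src: inc=1.222159, refl=1.222159·-0.818182=-0.9999; V=2.877784+1.222159+-0.999949=3.1000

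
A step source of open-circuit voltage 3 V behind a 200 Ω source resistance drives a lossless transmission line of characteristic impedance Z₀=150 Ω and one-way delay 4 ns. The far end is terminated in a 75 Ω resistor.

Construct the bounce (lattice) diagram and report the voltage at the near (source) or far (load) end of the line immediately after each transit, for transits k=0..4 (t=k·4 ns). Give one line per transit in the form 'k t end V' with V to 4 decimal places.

Γ_L=-0.333333, Γ_S=0.142857; launch V₁=3·150/350=1.285714
k=0 src: V=1.2857
k=1 load: inc=1.285714, refl=1.285714·-0.333333=-0.4286; V=0.000000+1.285714+-0.428571=0.8571
k=2 src: inc=-0.428571, refl=-0.428571·0.142857=-0.0612; V=1.285714+-0.428571+-0.061224=0.7959
k=3 load: inc=-0.061224, refl=-0.061224·-0.333333=0.0204; V=0.857143+-0.061224+0.020408=0.8163
k=4 src: inc=0.020408, refl=0.020408·0.142857=0.0029; V=0.795918+0.020408+0.002915=0.8192

0 0 source 1.2857
1 4 load 0.8571
2 8 source 0.7959
3 12 load 0.8163
4 16 source 0.8192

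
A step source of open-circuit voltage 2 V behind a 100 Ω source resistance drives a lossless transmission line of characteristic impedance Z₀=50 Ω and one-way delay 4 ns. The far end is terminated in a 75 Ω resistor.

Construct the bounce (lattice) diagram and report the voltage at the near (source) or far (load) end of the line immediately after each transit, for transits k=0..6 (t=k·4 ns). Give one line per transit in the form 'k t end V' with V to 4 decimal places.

Γ_L=0.200000, Γ_S=0.333333; launch V₁=2·50/150=0.666667
k=0 src: V=0.6667
k=1 load: inc=0.666667, refl=0.666667·0.200000=0.1333; V=0.000000+0.666667+0.133333=0.8000
k=2 src: inc=0.133333, refl=0.133333·0.333333=0.0444; V=0.666667+0.133333+0.044444=0.8444
k=3 load: inc=0.044444, refl=0.044444·0.200000=0.0089; V=0.800000+0.044444+0.008889=0.8533
k=4 src: inc=0.008889, refl=0.008889·0.333333=0.0030; V=0.844444+0.008889+0.002963=0.8563
k=5 load: inc=0.002963, refl=0.002963·0.200000=0.0006; V=0.853333+0.002963+0.000593=0.8569
k=6 src: inc=0.000593, refl=0.000593·0.333333=0.0002; V=0.856296+0.000593+0.000198=0.8571

0 0 source 0.6667
1 4 load 0.8000
2 8 source 0.8444
3 12 load 0.8533
4 16 source 0.8563
5 20 load 0.8569
6 24 source 0.8571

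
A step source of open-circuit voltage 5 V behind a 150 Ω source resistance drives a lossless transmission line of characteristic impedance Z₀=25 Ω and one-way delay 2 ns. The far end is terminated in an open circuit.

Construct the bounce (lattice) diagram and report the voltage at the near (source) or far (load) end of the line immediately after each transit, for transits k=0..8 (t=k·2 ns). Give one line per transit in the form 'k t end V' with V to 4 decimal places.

0 0 source 0.7143
1 2 load 1.4286
2 4 source 1.9388
3 6 load 2.4490
4 8 source 2.8134
5 10 load 3.1778
6 12 source 3.4382
7 14 load 3.6985
8 16 source 3.8844

Γ_L=1.000000, Γ_S=0.714286; launch V₁=5·25/175=0.714286
k=0 src: V=0.7143
k=1 load: inc=0.714286, refl=0.714286·1.000000=0.7143; V=0.000000+0.714286+0.714286=1.4286
k=2 src: inc=0.714286, refl=0.714286·0.714286=0.5102; V=0.714286+0.714286+0.510204=1.9388
k=3 load: inc=0.510204, refl=0.510204·1.000000=0.5102; V=1.428571+0.510204+0.510204=2.4490
k=4 src: inc=0.510204, refl=0.510204·0.714286=0.3644; V=1.938776+0.510204+0.364431=2.8134
k=5 load: inc=0.364431, refl=0.364431·1.000000=0.3644; V=2.448980+0.364431+0.364431=3.1778
k=6 src: inc=0.364431, refl=0.364431·0.714286=0.2603; V=2.813411+0.364431+0.260308=3.4382
k=7 load: inc=0.260308, refl=0.260308·1.000000=0.2603; V=3.177843+0.260308+0.260308=3.6985
k=8 src: inc=0.260308, refl=0.260308·0.714286=0.1859; V=3.438151+0.260308+0.185934=3.8844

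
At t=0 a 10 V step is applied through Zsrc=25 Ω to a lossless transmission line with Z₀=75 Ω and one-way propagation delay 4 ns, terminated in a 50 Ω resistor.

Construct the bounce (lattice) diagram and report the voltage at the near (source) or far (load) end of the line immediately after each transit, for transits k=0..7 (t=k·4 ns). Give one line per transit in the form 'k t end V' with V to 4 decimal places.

0 0 source 7.5000
1 4 load 6.0000
2 8 source 6.7500
3 12 load 6.6000
4 16 source 6.6750
5 20 load 6.6600
6 24 source 6.6675
7 28 load 6.6660

Γ_L=-0.200000, Γ_S=-0.500000; launch V₁=10·75/100=7.500000
k=0 src: V=7.5000
k=1 load: inc=7.500000, refl=7.500000·-0.200000=-1.5000; V=0.000000+7.500000+-1.500000=6.0000
k=2 src: inc=-1.500000, refl=-1.500000·-0.500000=0.7500; V=7.500000+-1.500000+0.750000=6.7500
k=3 load: inc=0.750000, refl=0.750000·-0.200000=-0.1500; V=6.000000+0.750000+-0.150000=6.6000
k=4 src: inc=-0.150000, refl=-0.150000·-0.500000=0.0750; V=6.750000+-0.150000+0.075000=6.6750
k=5 load: inc=0.075000, refl=0.075000·-0.200000=-0.0150; V=6.600000+0.075000+-0.015000=6.6600
k=6 src: inc=-0.015000, refl=-0.015000·-0.500000=0.0075; V=6.675000+-0.015000+0.007500=6.6675
k=7 load: inc=0.007500, refl=0.007500·-0.200000=-0.0015; V=6.660000+0.007500+-0.001500=6.6660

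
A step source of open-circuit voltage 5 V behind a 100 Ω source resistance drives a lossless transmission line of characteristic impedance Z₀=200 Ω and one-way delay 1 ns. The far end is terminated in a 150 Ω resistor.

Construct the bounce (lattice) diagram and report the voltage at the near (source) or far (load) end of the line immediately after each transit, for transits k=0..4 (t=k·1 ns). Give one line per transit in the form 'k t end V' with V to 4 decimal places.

0 0 source 3.3333
1 1 load 2.8571
2 2 source 3.0159
3 3 load 2.9932
4 4 source 3.0008

Γ_L=-0.142857, Γ_S=-0.333333; launch V₁=5·200/300=3.333333
k=0 src: V=3.3333
k=1 load: inc=3.333333, refl=3.333333·-0.142857=-0.4762; V=0.000000+3.333333+-0.476190=2.8571
k=2 src: inc=-0.476190, refl=-0.476190·-0.333333=0.1587; V=3.333333+-0.476190+0.158730=3.0159
k=3 load: inc=0.158730, refl=0.158730·-0.142857=-0.0227; V=2.857143+0.158730+-0.022676=2.9932
k=4 src: inc=-0.022676, refl=-0.022676·-0.333333=0.0076; V=3.015873+-0.022676+0.007559=3.0008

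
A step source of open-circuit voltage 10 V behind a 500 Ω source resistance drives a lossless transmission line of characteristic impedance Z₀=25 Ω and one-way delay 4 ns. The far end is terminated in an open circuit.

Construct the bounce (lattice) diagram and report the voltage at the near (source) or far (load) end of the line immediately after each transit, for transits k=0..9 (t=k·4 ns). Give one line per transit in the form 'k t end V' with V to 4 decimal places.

Γ_L=1.000000, Γ_S=0.904762; launch V₁=10·25/525=0.476190
k=0 src: V=0.4762
k=1 load: inc=0.476190, refl=0.476190·1.000000=0.4762; V=0.000000+0.476190+0.476190=0.9524
k=2 src: inc=0.476190, refl=0.476190·0.904762=0.4308; V=0.476190+0.476190+0.430839=1.3832
k=3 load: inc=0.430839, refl=0.430839·1.000000=0.4308; V=0.952381+0.430839+0.430839=1.8141
k=4 src: inc=0.430839, refl=0.430839·0.904762=0.3898; V=1.383220+0.430839+0.389807=2.2039
k=5 load: inc=0.389807, refl=0.389807·1.000000=0.3898; V=1.814059+0.389807+0.389807=2.5937
k=6 src: inc=0.389807, refl=0.389807·0.904762=0.3527; V=2.203866+0.389807+0.352682=2.9464
k=7 load: inc=0.352682, refl=0.352682·1.000000=0.3527; V=2.593672+0.352682+0.352682=3.2990
k=8 src: inc=0.352682, refl=0.352682·0.904762=0.3191; V=2.946355+0.352682+0.319093=3.6181
k=9 load: inc=0.319093, refl=0.319093·1.000000=0.3191; V=3.299037+0.319093+0.319093=3.9372

0 0 source 0.4762
1 4 load 0.9524
2 8 source 1.3832
3 12 load 1.8141
4 16 source 2.2039
5 20 load 2.5937
6 24 source 2.9464
7 28 load 3.2990
8 32 source 3.6181
9 36 load 3.9372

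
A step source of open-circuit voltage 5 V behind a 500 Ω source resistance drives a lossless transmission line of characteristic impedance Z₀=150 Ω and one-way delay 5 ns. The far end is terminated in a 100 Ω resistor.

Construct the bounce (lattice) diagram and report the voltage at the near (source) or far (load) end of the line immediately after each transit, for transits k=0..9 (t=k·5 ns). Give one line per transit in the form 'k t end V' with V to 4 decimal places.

Γ_L=-0.200000, Γ_S=0.538462; launch V₁=5·150/650=1.153846
k=0 src: V=1.1538
k=1 load: inc=1.153846, refl=1.153846·-0.200000=-0.2308; V=0.000000+1.153846+-0.230769=0.9231
k=2 src: inc=-0.230769, refl=-0.230769·0.538462=-0.1243; V=1.153846+-0.230769+-0.124260=0.7988
k=3 load: inc=-0.124260, refl=-0.124260·-0.200000=0.0249; V=0.923077+-0.124260+0.024852=0.8237
k=4 src: inc=0.024852, refl=0.024852·0.538462=0.0134; V=0.798817+0.024852+0.013382=0.8371
k=5 load: inc=0.013382, refl=0.013382·-0.200000=-0.0027; V=0.823669+0.013382+-0.002676=0.8344
k=6 src: inc=-0.002676, refl=-0.002676·0.538462=-0.0014; V=0.837051+-0.002676+-0.001441=0.8329
k=7 load: inc=-0.001441, refl=-0.001441·-0.200000=0.0003; V=0.834374+-0.001441+0.000288=0.8332
k=8 src: inc=0.000288, refl=0.000288·0.538462=0.0002; V=0.832933+0.000288+0.000155=0.8334
k=9 load: inc=0.000155, refl=0.000155·-0.200000=-0.0000; V=0.833221+0.000155+-0.000031=0.8333

0 0 source 1.1538
1 5 load 0.9231
2 10 source 0.7988
3 15 load 0.8237
4 20 source 0.8371
5 25 load 0.8344
6 30 source 0.8329
7 35 load 0.8332
8 40 source 0.8334
9 45 load 0.8333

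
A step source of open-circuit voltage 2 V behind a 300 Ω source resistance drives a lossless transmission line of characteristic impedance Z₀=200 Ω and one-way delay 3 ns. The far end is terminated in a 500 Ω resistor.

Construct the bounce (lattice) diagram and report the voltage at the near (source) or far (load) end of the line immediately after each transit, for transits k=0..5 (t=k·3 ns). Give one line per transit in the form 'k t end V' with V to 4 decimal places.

0 0 source 0.8000
1 3 load 1.1429
2 6 source 1.2114
3 9 load 1.2408
4 12 source 1.2467
5 15 load 1.2492

Γ_L=0.428571, Γ_S=0.200000; launch V₁=2·200/500=0.800000
k=0 src: V=0.8000
k=1 load: inc=0.800000, refl=0.800000·0.428571=0.3429; V=0.000000+0.800000+0.342857=1.1429
k=2 src: inc=0.342857, refl=0.342857·0.200000=0.0686; V=0.800000+0.342857+0.068571=1.2114
k=3 load: inc=0.068571, refl=0.068571·0.428571=0.0294; V=1.142857+0.068571+0.029388=1.2408
k=4 src: inc=0.029388, refl=0.029388·0.200000=0.0059; V=1.211429+0.029388+0.005878=1.2467
k=5 load: inc=0.005878, refl=0.005878·0.428571=0.0025; V=1.240816+0.005878+0.002519=1.2492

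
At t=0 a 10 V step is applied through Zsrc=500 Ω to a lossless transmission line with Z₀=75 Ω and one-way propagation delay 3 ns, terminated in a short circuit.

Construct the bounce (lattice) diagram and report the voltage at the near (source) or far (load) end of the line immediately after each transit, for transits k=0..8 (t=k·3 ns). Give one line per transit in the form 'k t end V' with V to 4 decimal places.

0 0 source 1.3043
1 3 load 0.0000
2 6 source -0.9641
3 9 load 0.0000
4 12 source 0.7126
5 15 load 0.0000
6 18 source -0.5267
7 21 load 0.0000
8 24 source 0.3893

Γ_L=-1.000000, Γ_S=0.739130; launch V₁=10·75/575=1.304348
k=0 src: V=1.3043
k=1 load: inc=1.304348, refl=1.304348·-1.000000=-1.3043; V=0.000000+1.304348+-1.304348=0.0000
k=2 src: inc=-1.304348, refl=-1.304348·0.739130=-0.9641; V=1.304348+-1.304348+-0.964083=-0.9641
k=3 load: inc=-0.964083, refl=-0.964083·-1.000000=0.9641; V=0.000000+-0.964083+0.964083=0.0000
k=4 src: inc=0.964083, refl=0.964083·0.739130=0.7126; V=-0.964083+0.964083+0.712583=0.7126
k=5 load: inc=0.712583, refl=0.712583·-1.000000=-0.7126; V=0.000000+0.712583+-0.712583=0.0000
k=6 src: inc=-0.712583, refl=-0.712583·0.739130=-0.5267; V=0.712583+-0.712583+-0.526692=-0.5267
k=7 load: inc=-0.526692, refl=-0.526692·-1.000000=0.5267; V=0.000000+-0.526692+0.526692=0.0000
k=8 src: inc=0.526692, refl=0.526692·0.739130=0.3893; V=-0.526692+0.526692+0.389294=0.3893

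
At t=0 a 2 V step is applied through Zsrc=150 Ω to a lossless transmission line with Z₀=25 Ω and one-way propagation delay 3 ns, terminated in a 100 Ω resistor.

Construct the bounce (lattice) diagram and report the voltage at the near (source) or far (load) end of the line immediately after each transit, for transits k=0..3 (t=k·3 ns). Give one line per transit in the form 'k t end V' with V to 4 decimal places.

0 0 source 0.2857
1 3 load 0.4571
2 6 source 0.5796
3 9 load 0.6531

Γ_L=0.600000, Γ_S=0.714286; launch V₁=2·25/175=0.285714
k=0 src: V=0.2857
k=1 load: inc=0.285714, refl=0.285714·0.600000=0.1714; V=0.000000+0.285714+0.171429=0.4571
k=2 src: inc=0.171429, refl=0.171429·0.714286=0.1224; V=0.285714+0.171429+0.122449=0.5796
k=3 load: inc=0.122449, refl=0.122449·0.600000=0.0735; V=0.457143+0.122449+0.073469=0.6531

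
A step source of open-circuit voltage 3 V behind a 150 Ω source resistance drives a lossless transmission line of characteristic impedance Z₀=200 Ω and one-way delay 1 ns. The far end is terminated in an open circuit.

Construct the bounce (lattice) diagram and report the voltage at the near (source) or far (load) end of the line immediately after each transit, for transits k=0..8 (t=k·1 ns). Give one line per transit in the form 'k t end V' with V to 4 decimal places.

0 0 source 1.7143
1 1 load 3.4286
2 2 source 3.1837
3 3 load 2.9388
4 4 source 2.9738
5 5 load 3.0087
6 6 source 3.0037
7 7 load 2.9988
8 8 source 2.9995

Γ_L=1.000000, Γ_S=-0.142857; launch V₁=3·200/350=1.714286
k=0 src: V=1.7143
k=1 load: inc=1.714286, refl=1.714286·1.000000=1.7143; V=0.000000+1.714286+1.714286=3.4286
k=2 src: inc=1.714286, refl=1.714286·-0.142857=-0.2449; V=1.714286+1.714286+-0.244898=3.1837
k=3 load: inc=-0.244898, refl=-0.244898·1.000000=-0.2449; V=3.428571+-0.244898+-0.244898=2.9388
k=4 src: inc=-0.244898, refl=-0.244898·-0.142857=0.0350; V=3.183673+-0.244898+0.034985=2.9738
k=5 load: inc=0.034985, refl=0.034985·1.000000=0.0350; V=2.938776+0.034985+0.034985=3.0087
k=6 src: inc=0.034985, refl=0.034985·-0.142857=-0.0050; V=2.973761+0.034985+-0.004998=3.0037
k=7 load: inc=-0.004998, refl=-0.004998·1.000000=-0.0050; V=3.008746+-0.004998+-0.004998=2.9988
k=8 src: inc=-0.004998, refl=-0.004998·-0.142857=0.0007; V=3.003748+-0.004998+0.000714=2.9995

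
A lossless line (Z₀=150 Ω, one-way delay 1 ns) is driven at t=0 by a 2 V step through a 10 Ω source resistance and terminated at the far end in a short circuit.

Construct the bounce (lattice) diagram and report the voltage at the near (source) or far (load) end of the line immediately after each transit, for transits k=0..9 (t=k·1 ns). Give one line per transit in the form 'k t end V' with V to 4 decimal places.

Γ_L=-1.000000, Γ_S=-0.875000; launch V₁=2·150/160=1.875000
k=0 src: V=1.8750
k=1 load: inc=1.875000, refl=1.875000·-1.000000=-1.8750; V=0.000000+1.875000+-1.875000=0.0000
k=2 src: inc=-1.875000, refl=-1.875000·-0.875000=1.6406; V=1.875000+-1.875000+1.640625=1.6406
k=3 load: inc=1.640625, refl=1.640625·-1.000000=-1.6406; V=0.000000+1.640625+-1.640625=0.0000
k=4 src: inc=-1.640625, refl=-1.640625·-0.875000=1.4355; V=1.640625+-1.640625+1.435547=1.4355
k=5 load: inc=1.435547, refl=1.435547·-1.000000=-1.4355; V=0.000000+1.435547+-1.435547=0.0000
k=6 src: inc=-1.435547, refl=-1.435547·-0.875000=1.2561; V=1.435547+-1.435547+1.256104=1.2561
k=7 load: inc=1.256104, refl=1.256104·-1.000000=-1.2561; V=0.000000+1.256104+-1.256104=0.0000
k=8 src: inc=-1.256104, refl=-1.256104·-0.875000=1.0991; V=1.256104+-1.256104+1.099091=1.0991
k=9 load: inc=1.099091, refl=1.099091·-1.000000=-1.0991; V=0.000000+1.099091+-1.099091=0.0000

0 0 source 1.8750
1 1 load 0.0000
2 2 source 1.6406
3 3 load 0.0000
4 4 source 1.4355
5 5 load 0.0000
6 6 source 1.2561
7 7 load 0.0000
8 8 source 1.0991
9 9 load 0.0000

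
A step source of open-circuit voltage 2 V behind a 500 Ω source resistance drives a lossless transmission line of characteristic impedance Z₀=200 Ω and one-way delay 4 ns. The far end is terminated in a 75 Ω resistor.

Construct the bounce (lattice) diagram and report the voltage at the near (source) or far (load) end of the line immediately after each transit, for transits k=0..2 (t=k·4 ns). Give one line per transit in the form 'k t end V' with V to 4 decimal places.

Γ_L=-0.454545, Γ_S=0.428571; launch V₁=2·200/700=0.571429
k=0 src: V=0.5714
k=1 load: inc=0.571429, refl=0.571429·-0.454545=-0.2597; V=0.000000+0.571429+-0.259740=0.3117
k=2 src: inc=-0.259740, refl=-0.259740·0.428571=-0.1113; V=0.571429+-0.259740+-0.111317=0.2004

0 0 source 0.5714
1 4 load 0.3117
2 8 source 0.2004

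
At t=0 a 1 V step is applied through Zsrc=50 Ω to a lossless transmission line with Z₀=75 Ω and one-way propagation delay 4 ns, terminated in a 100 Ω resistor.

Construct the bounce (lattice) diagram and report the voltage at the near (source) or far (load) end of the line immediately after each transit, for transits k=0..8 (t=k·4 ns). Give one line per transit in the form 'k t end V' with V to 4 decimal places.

Γ_L=0.142857, Γ_S=-0.200000; launch V₁=1·75/125=0.600000
k=0 src: V=0.6000
k=1 load: inc=0.600000, refl=0.600000·0.142857=0.0857; V=0.000000+0.600000+0.085714=0.6857
k=2 src: inc=0.085714, refl=0.085714·-0.200000=-0.0171; V=0.600000+0.085714+-0.017143=0.6686
k=3 load: inc=-0.017143, refl=-0.017143·0.142857=-0.0024; V=0.685714+-0.017143+-0.002449=0.6661
k=4 src: inc=-0.002449, refl=-0.002449·-0.200000=0.0005; V=0.668571+-0.002449+0.000490=0.6666
k=5 load: inc=0.000490, refl=0.000490·0.142857=0.0001; V=0.666122+0.000490+0.000070=0.6667
k=6 src: inc=0.000070, refl=0.000070·-0.200000=-0.0000; V=0.666612+0.000070+-0.000014=0.6667
k=7 load: inc=-0.000014, refl=-0.000014·0.142857=-0.0000; V=0.666682+-0.000014+-0.000002=0.6667
k=8 src: inc=-0.000002, refl=-0.000002·-0.200000=0.0000; V=0.666668+-0.000002+0.000000=0.6667

0 0 source 0.6000
1 4 load 0.6857
2 8 source 0.6686
3 12 load 0.6661
4 16 source 0.6666
5 20 load 0.6667
6 24 source 0.6667
7 28 load 0.6667
8 32 source 0.6667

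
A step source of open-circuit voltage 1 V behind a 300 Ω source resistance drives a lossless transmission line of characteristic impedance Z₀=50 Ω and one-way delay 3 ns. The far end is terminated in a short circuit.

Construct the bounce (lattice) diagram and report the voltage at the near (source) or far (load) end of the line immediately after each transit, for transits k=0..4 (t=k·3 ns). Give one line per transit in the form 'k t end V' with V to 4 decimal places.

Γ_L=-1.000000, Γ_S=0.714286; launch V₁=1·50/350=0.142857
k=0 src: V=0.1429
k=1 load: inc=0.142857, refl=0.142857·-1.000000=-0.1429; V=0.000000+0.142857+-0.142857=0.0000
k=2 src: inc=-0.142857, refl=-0.142857·0.714286=-0.1020; V=0.142857+-0.142857+-0.102041=-0.1020
k=3 load: inc=-0.102041, refl=-0.102041·-1.000000=0.1020; V=0.000000+-0.102041+0.102041=0.0000
k=4 src: inc=0.102041, refl=0.102041·0.714286=0.0729; V=-0.102041+0.102041+0.072886=0.0729

0 0 source 0.1429
1 3 load 0.0000
2 6 source -0.1020
3 9 load 0.0000
4 12 source 0.0729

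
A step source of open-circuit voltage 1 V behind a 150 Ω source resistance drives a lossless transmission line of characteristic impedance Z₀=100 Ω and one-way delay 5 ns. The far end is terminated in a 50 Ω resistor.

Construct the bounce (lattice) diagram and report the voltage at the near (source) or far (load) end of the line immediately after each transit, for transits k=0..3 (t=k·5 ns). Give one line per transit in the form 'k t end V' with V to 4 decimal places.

Γ_L=-0.333333, Γ_S=0.200000; launch V₁=1·100/250=0.400000
k=0 src: V=0.4000
k=1 load: inc=0.400000, refl=0.400000·-0.333333=-0.1333; V=0.000000+0.400000+-0.133333=0.2667
k=2 src: inc=-0.133333, refl=-0.133333·0.200000=-0.0267; V=0.400000+-0.133333+-0.026667=0.2400
k=3 load: inc=-0.026667, refl=-0.026667·-0.333333=0.0089; V=0.266667+-0.026667+0.008889=0.2489

0 0 source 0.4000
1 5 load 0.2667
2 10 source 0.2400
3 15 load 0.2489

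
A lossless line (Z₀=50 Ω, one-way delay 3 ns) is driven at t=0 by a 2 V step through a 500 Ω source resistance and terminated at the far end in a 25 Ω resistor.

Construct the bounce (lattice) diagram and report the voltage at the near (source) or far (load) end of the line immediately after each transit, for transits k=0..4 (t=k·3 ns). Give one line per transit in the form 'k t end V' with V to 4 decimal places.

Γ_L=-0.333333, Γ_S=0.818182; launch V₁=2·50/550=0.181818
k=0 src: V=0.1818
k=1 load: inc=0.181818, refl=0.181818·-0.333333=-0.0606; V=0.000000+0.181818+-0.060606=0.1212
k=2 src: inc=-0.060606, refl=-0.060606·0.818182=-0.0496; V=0.181818+-0.060606+-0.049587=0.0716
k=3 load: inc=-0.049587, refl=-0.049587·-0.333333=0.0165; V=0.121212+-0.049587+0.016529=0.0882
k=4 src: inc=0.016529, refl=0.016529·0.818182=0.0135; V=0.071625+0.016529+0.013524=0.1017

0 0 source 0.1818
1 3 load 0.1212
2 6 source 0.0716
3 9 load 0.0882
4 12 source 0.1017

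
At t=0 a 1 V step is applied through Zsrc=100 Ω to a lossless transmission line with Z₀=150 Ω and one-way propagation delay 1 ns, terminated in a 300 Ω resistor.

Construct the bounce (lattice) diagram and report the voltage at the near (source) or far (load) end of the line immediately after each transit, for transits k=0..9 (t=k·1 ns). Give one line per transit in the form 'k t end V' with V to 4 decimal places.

0 0 source 0.6000
1 1 load 0.8000
2 2 source 0.7600
3 3 load 0.7467
4 4 source 0.7493
5 5 load 0.7502
6 6 source 0.7500
7 7 load 0.7500
8 8 source 0.7500
9 9 load 0.7500

Γ_L=0.333333, Γ_S=-0.200000; launch V₁=1·150/250=0.600000
k=0 src: V=0.6000
k=1 load: inc=0.600000, refl=0.600000·0.333333=0.2000; V=0.000000+0.600000+0.200000=0.8000
k=2 src: inc=0.200000, refl=0.200000·-0.200000=-0.0400; V=0.600000+0.200000+-0.040000=0.7600
k=3 load: inc=-0.040000, refl=-0.040000·0.333333=-0.0133; V=0.800000+-0.040000+-0.013333=0.7467
k=4 src: inc=-0.013333, refl=-0.013333·-0.200000=0.0027; V=0.760000+-0.013333+0.002667=0.7493
k=5 load: inc=0.002667, refl=0.002667·0.333333=0.0009; V=0.746667+0.002667+0.000889=0.7502
k=6 src: inc=0.000889, refl=0.000889·-0.200000=-0.0002; V=0.749333+0.000889+-0.000178=0.7500
k=7 load: inc=-0.000178, refl=-0.000178·0.333333=-0.0001; V=0.750222+-0.000178+-0.000059=0.7500
k=8 src: inc=-0.000059, refl=-0.000059·-0.200000=0.0000; V=0.750044+-0.000059+0.000012=0.7500
k=9 load: inc=0.000012, refl=0.000012·0.333333=0.0000; V=0.749985+0.000012+0.000004=0.7500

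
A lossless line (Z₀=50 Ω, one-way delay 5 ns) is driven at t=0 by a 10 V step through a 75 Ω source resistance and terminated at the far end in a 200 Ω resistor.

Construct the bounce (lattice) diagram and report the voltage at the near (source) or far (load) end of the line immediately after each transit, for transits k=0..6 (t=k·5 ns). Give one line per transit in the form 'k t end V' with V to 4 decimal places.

Γ_L=0.600000, Γ_S=0.200000; launch V₁=10·50/125=4.000000
k=0 src: V=4.0000
k=1 load: inc=4.000000, refl=4.000000·0.600000=2.4000; V=0.000000+4.000000+2.400000=6.4000
k=2 src: inc=2.400000, refl=2.400000·0.200000=0.4800; V=4.000000+2.400000+0.480000=6.8800
k=3 load: inc=0.480000, refl=0.480000·0.600000=0.2880; V=6.400000+0.480000+0.288000=7.1680
k=4 src: inc=0.288000, refl=0.288000·0.200000=0.0576; V=6.880000+0.288000+0.057600=7.2256
k=5 load: inc=0.057600, refl=0.057600·0.600000=0.0346; V=7.168000+0.057600+0.034560=7.2602
k=6 src: inc=0.034560, refl=0.034560·0.200000=0.0069; V=7.225600+0.034560+0.006912=7.2671

0 0 source 4.0000
1 5 load 6.4000
2 10 source 6.8800
3 15 load 7.1680
4 20 source 7.2256
5 25 load 7.2602
6 30 source 7.2671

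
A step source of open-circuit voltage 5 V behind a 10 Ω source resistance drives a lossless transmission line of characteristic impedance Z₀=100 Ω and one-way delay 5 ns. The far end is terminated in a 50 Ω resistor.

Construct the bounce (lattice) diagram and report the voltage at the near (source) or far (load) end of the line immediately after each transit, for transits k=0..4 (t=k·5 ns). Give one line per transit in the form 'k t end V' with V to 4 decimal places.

0 0 source 4.5455
1 5 load 3.0303
2 10 source 4.2700
3 15 load 3.8567
4 20 source 4.1948

Γ_L=-0.333333, Γ_S=-0.818182; launch V₁=5·100/110=4.545455
k=0 src: V=4.5455
k=1 load: inc=4.545455, refl=4.545455·-0.333333=-1.5152; V=0.000000+4.545455+-1.515152=3.0303
k=2 src: inc=-1.515152, refl=-1.515152·-0.818182=1.2397; V=4.545455+-1.515152+1.239669=4.2700
k=3 load: inc=1.239669, refl=1.239669·-0.333333=-0.4132; V=3.030303+1.239669+-0.413223=3.8567
k=4 src: inc=-0.413223, refl=-0.413223·-0.818182=0.3381; V=4.269972+-0.413223+0.338092=4.1948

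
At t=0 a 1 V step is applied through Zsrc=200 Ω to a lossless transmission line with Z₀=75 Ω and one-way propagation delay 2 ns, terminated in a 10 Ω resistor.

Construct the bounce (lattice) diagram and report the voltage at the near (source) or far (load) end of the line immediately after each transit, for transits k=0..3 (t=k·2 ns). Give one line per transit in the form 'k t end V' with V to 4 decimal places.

0 0 source 0.2727
1 2 load 0.0642
2 4 source -0.0306
3 6 load 0.0419

Γ_L=-0.764706, Γ_S=0.454545; launch V₁=1·75/275=0.272727
k=0 src: V=0.2727
k=1 load: inc=0.272727, refl=0.272727·-0.764706=-0.2086; V=0.000000+0.272727+-0.208556=0.0642
k=2 src: inc=-0.208556, refl=-0.208556·0.454545=-0.0948; V=0.272727+-0.208556+-0.094798=-0.0306
k=3 load: inc=-0.094798, refl=-0.094798·-0.764706=0.0725; V=0.064171+-0.094798+0.072493=0.0419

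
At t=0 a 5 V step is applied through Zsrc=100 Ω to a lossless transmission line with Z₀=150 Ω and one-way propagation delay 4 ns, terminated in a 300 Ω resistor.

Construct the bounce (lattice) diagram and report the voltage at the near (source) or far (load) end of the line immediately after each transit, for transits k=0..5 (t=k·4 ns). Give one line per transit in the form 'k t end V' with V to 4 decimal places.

Γ_L=0.333333, Γ_S=-0.200000; launch V₁=5·150/250=3.000000
k=0 src: V=3.0000
k=1 load: inc=3.000000, refl=3.000000·0.333333=1.0000; V=0.000000+3.000000+1.000000=4.0000
k=2 src: inc=1.000000, refl=1.000000·-0.200000=-0.2000; V=3.000000+1.000000+-0.200000=3.8000
k=3 load: inc=-0.200000, refl=-0.200000·0.333333=-0.0667; V=4.000000+-0.200000+-0.066667=3.7333
k=4 src: inc=-0.066667, refl=-0.066667·-0.200000=0.0133; V=3.800000+-0.066667+0.013333=3.7467
k=5 load: inc=0.013333, refl=0.013333·0.333333=0.0044; V=3.733333+0.013333+0.004444=3.7511

0 0 source 3.0000
1 4 load 4.0000
2 8 source 3.8000
3 12 load 3.7333
4 16 source 3.7467
5 20 load 3.7511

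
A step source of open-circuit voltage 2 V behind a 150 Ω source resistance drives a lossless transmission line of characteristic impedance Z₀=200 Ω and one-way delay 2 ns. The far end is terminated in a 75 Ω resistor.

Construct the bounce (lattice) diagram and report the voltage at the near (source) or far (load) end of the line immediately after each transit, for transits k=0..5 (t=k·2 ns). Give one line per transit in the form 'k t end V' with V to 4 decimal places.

0 0 source 1.1429
1 2 load 0.6234
2 4 source 0.6976
3 6 load 0.6639
4 8 source 0.6687
5 10 load 0.6665

Γ_L=-0.454545, Γ_S=-0.142857; launch V₁=2·200/350=1.142857
k=0 src: V=1.1429
k=1 load: inc=1.142857, refl=1.142857·-0.454545=-0.5195; V=0.000000+1.142857+-0.519481=0.6234
k=2 src: inc=-0.519481, refl=-0.519481·-0.142857=0.0742; V=1.142857+-0.519481+0.074212=0.6976
k=3 load: inc=0.074212, refl=0.074212·-0.454545=-0.0337; V=0.623377+0.074212+-0.033733=0.6639
k=4 src: inc=-0.033733, refl=-0.033733·-0.142857=0.0048; V=0.697588+-0.033733+0.004819=0.6687
k=5 load: inc=0.004819, refl=0.004819·-0.454545=-0.0022; V=0.663856+0.004819+-0.002190=0.6665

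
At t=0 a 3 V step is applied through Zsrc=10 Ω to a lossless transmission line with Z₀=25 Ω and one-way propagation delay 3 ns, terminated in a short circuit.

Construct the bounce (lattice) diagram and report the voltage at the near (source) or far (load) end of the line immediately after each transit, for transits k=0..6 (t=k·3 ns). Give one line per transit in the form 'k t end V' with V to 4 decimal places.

Γ_L=-1.000000, Γ_S=-0.428571; launch V₁=3·25/35=2.142857
k=0 src: V=2.1429
k=1 load: inc=2.142857, refl=2.142857·-1.000000=-2.1429; V=0.000000+2.142857+-2.142857=0.0000
k=2 src: inc=-2.142857, refl=-2.142857·-0.428571=0.9184; V=2.142857+-2.142857+0.918367=0.9184
k=3 load: inc=0.918367, refl=0.918367·-1.000000=-0.9184; V=0.000000+0.918367+-0.918367=0.0000
k=4 src: inc=-0.918367, refl=-0.918367·-0.428571=0.3936; V=0.918367+-0.918367+0.393586=0.3936
k=5 load: inc=0.393586, refl=0.393586·-1.000000=-0.3936; V=0.000000+0.393586+-0.393586=0.0000
k=6 src: inc=-0.393586, refl=-0.393586·-0.428571=0.1687; V=0.393586+-0.393586+0.168680=0.1687

0 0 source 2.1429
1 3 load 0.0000
2 6 source 0.9184
3 9 load 0.0000
4 12 source 0.3936
5 15 load 0.0000
6 18 source 0.1687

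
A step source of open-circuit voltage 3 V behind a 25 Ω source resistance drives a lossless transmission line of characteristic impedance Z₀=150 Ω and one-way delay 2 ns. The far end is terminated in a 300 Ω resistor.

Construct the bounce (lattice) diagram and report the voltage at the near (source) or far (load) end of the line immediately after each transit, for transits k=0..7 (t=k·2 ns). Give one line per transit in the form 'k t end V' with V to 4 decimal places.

0 0 source 2.5714
1 2 load 3.4286
2 4 source 2.8163
3 6 load 2.6122
4 8 source 2.7580
5 10 load 2.8066
6 12 source 2.7719
7 14 load 2.7603

Γ_L=0.333333, Γ_S=-0.714286; launch V₁=3·150/175=2.571429
k=0 src: V=2.5714
k=1 load: inc=2.571429, refl=2.571429·0.333333=0.8571; V=0.000000+2.571429+0.857143=3.4286
k=2 src: inc=0.857143, refl=0.857143·-0.714286=-0.6122; V=2.571429+0.857143+-0.612245=2.8163
k=3 load: inc=-0.612245, refl=-0.612245·0.333333=-0.2041; V=3.428571+-0.612245+-0.204082=2.6122
k=4 src: inc=-0.204082, refl=-0.204082·-0.714286=0.1458; V=2.816327+-0.204082+0.145773=2.7580
k=5 load: inc=0.145773, refl=0.145773·0.333333=0.0486; V=2.612245+0.145773+0.048591=2.8066
k=6 src: inc=0.048591, refl=0.048591·-0.714286=-0.0347; V=2.758017+0.048591+-0.034708=2.7719
k=7 load: inc=-0.034708, refl=-0.034708·0.333333=-0.0116; V=2.806608+-0.034708+-0.011569=2.7603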